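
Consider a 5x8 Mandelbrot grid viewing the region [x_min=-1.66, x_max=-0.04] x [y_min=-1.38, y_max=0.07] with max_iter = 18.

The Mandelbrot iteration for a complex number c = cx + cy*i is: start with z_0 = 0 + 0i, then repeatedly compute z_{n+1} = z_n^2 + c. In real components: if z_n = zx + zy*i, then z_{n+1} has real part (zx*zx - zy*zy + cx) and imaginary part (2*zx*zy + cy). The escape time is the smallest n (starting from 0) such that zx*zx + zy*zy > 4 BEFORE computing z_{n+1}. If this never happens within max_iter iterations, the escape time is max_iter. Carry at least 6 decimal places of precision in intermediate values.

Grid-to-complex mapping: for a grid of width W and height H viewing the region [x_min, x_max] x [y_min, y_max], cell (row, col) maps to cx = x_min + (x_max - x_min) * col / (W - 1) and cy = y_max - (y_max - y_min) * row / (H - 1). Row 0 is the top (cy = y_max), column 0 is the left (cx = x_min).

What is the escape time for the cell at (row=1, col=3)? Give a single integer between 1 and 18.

Answer: 18

Derivation:
z_0 = 0 + 0i, c = -0.4450 + -0.1371i
Iter 1: z = -0.4450 + -0.1371i, |z|^2 = 0.2168
Iter 2: z = -0.2658 + -0.0151i, |z|^2 = 0.0709
Iter 3: z = -0.3746 + -0.1291i, |z|^2 = 0.1570
Iter 4: z = -0.3214 + -0.0404i, |z|^2 = 0.1049
Iter 5: z = -0.3434 + -0.1112i, |z|^2 = 0.1303
Iter 6: z = -0.3395 + -0.0608i, |z|^2 = 0.1189
Iter 7: z = -0.3335 + -0.0959i, |z|^2 = 0.1204
Iter 8: z = -0.3430 + -0.0732i, |z|^2 = 0.1230
Iter 9: z = -0.3327 + -0.0869i, |z|^2 = 0.1183
Iter 10: z = -0.3419 + -0.0793i, |z|^2 = 0.1232
Iter 11: z = -0.3344 + -0.0829i, |z|^2 = 0.1187
Iter 12: z = -0.3400 + -0.0817i, |z|^2 = 0.1223
Iter 13: z = -0.3360 + -0.0816i, |z|^2 = 0.1196
Iter 14: z = -0.3387 + -0.0823i, |z|^2 = 0.1215
Iter 15: z = -0.3370 + -0.0814i, |z|^2 = 0.1202
Iter 16: z = -0.3380 + -0.0823i, |z|^2 = 0.1210
Iter 17: z = -0.3375 + -0.0815i, |z|^2 = 0.1206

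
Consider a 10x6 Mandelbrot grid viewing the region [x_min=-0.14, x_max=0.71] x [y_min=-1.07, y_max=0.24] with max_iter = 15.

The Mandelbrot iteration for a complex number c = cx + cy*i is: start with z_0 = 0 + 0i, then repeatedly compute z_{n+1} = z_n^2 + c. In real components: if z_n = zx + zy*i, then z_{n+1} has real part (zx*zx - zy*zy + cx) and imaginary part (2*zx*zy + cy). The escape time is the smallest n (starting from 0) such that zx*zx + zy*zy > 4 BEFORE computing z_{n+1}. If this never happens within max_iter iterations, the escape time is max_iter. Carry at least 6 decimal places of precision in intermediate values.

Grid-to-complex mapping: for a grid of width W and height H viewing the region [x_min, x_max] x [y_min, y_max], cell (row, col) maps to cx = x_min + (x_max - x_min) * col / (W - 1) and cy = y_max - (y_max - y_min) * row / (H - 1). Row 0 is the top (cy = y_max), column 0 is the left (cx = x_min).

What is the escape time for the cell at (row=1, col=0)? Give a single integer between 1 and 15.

Answer: 15

Derivation:
z_0 = 0 + 0i, c = -0.1400 + -0.0220i
Iter 1: z = -0.1400 + -0.0220i, |z|^2 = 0.0201
Iter 2: z = -0.1209 + -0.0158i, |z|^2 = 0.0149
Iter 3: z = -0.1256 + -0.0182i, |z|^2 = 0.0161
Iter 4: z = -0.1245 + -0.0174i, |z|^2 = 0.0158
Iter 5: z = -0.1248 + -0.0177i, |z|^2 = 0.0159
Iter 6: z = -0.1247 + -0.0176i, |z|^2 = 0.0159
Iter 7: z = -0.1247 + -0.0176i, |z|^2 = 0.0159
Iter 8: z = -0.1247 + -0.0176i, |z|^2 = 0.0159
Iter 9: z = -0.1247 + -0.0176i, |z|^2 = 0.0159
Iter 10: z = -0.1247 + -0.0176i, |z|^2 = 0.0159
Iter 11: z = -0.1247 + -0.0176i, |z|^2 = 0.0159
Iter 12: z = -0.1247 + -0.0176i, |z|^2 = 0.0159
Iter 13: z = -0.1247 + -0.0176i, |z|^2 = 0.0159
Iter 14: z = -0.1247 + -0.0176i, |z|^2 = 0.0159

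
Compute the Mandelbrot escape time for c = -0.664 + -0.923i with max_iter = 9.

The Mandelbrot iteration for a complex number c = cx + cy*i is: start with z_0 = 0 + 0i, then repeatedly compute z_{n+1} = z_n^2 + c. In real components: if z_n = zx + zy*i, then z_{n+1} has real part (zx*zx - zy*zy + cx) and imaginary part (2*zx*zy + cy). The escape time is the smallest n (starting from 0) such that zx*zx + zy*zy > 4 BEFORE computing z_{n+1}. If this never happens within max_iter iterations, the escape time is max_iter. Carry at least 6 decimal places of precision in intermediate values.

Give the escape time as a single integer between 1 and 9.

z_0 = 0 + 0i, c = -0.6640 + -0.9230i
Iter 1: z = -0.6640 + -0.9230i, |z|^2 = 1.2928
Iter 2: z = -1.0750 + 0.3027i, |z|^2 = 1.2473
Iter 3: z = 0.4000 + -1.5739i, |z|^2 = 2.6373
Iter 4: z = -2.9812 + -2.1823i, |z|^2 = 13.6498
Escaped at iteration 4

Answer: 4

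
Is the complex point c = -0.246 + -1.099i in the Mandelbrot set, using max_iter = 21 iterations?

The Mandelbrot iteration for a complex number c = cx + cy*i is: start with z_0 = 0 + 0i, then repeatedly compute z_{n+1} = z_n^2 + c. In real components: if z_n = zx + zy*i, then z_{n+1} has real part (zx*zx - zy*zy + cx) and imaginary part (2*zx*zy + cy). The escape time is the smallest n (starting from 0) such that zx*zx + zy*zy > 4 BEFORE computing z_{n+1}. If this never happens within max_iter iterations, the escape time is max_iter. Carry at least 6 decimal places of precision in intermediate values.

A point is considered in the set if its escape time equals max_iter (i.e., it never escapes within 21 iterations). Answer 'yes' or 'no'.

Answer: no

Derivation:
z_0 = 0 + 0i, c = -0.2460 + -1.0990i
Iter 1: z = -0.2460 + -1.0990i, |z|^2 = 1.2683
Iter 2: z = -1.3933 + -0.5583i, |z|^2 = 2.2529
Iter 3: z = 1.3836 + 0.4567i, |z|^2 = 2.1228
Iter 4: z = 1.4596 + 0.1648i, |z|^2 = 2.1577
Iter 5: z = 1.8574 + -0.6179i, |z|^2 = 3.8316
Iter 6: z = 2.8219 + -3.3944i, |z|^2 = 19.4854
Escaped at iteration 6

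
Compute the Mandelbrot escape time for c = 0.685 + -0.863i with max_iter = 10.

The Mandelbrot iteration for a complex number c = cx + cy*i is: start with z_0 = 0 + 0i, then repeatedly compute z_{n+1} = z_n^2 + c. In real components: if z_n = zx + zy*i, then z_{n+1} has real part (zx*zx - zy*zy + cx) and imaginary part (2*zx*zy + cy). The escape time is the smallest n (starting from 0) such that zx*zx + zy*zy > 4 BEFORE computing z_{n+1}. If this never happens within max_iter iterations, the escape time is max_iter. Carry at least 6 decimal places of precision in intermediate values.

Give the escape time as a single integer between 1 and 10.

Answer: 2

Derivation:
z_0 = 0 + 0i, c = 0.6850 + -0.8630i
Iter 1: z = 0.6850 + -0.8630i, |z|^2 = 1.2140
Iter 2: z = 0.4095 + -2.0453i, |z|^2 = 4.3509
Escaped at iteration 2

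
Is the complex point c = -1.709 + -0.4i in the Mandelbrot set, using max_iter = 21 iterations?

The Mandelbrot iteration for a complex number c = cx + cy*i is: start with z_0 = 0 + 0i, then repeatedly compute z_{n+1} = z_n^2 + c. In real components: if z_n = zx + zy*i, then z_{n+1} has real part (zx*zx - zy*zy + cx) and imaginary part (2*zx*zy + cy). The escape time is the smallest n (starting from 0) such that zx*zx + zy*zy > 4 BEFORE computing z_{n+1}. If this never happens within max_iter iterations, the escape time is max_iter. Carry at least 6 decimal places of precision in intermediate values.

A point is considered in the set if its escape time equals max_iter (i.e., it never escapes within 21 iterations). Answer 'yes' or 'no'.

z_0 = 0 + 0i, c = -1.7090 + -0.4000i
Iter 1: z = -1.7090 + -0.4000i, |z|^2 = 3.0807
Iter 2: z = 1.0517 + 0.9672i, |z|^2 = 2.0415
Iter 3: z = -1.5384 + 1.6344i, |z|^2 = 5.0380
Escaped at iteration 3

Answer: no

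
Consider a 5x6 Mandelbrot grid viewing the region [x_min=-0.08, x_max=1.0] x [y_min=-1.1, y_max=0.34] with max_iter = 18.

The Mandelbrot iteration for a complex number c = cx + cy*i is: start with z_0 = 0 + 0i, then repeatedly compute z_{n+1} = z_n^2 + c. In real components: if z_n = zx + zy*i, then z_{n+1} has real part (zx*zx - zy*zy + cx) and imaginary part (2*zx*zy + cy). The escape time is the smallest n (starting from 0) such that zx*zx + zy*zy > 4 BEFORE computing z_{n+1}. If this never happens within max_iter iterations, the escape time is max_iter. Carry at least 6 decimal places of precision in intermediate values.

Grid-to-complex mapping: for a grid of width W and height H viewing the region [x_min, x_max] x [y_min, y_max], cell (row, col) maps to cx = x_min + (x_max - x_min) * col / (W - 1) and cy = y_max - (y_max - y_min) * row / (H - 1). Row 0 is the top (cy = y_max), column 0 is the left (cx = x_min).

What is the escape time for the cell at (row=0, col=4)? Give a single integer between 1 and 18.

Answer: 2

Derivation:
z_0 = 0 + 0i, c = 1.0000 + 0.3400i
Iter 1: z = 1.0000 + 0.3400i, |z|^2 = 1.1156
Iter 2: z = 1.8844 + 1.0200i, |z|^2 = 4.5914
Escaped at iteration 2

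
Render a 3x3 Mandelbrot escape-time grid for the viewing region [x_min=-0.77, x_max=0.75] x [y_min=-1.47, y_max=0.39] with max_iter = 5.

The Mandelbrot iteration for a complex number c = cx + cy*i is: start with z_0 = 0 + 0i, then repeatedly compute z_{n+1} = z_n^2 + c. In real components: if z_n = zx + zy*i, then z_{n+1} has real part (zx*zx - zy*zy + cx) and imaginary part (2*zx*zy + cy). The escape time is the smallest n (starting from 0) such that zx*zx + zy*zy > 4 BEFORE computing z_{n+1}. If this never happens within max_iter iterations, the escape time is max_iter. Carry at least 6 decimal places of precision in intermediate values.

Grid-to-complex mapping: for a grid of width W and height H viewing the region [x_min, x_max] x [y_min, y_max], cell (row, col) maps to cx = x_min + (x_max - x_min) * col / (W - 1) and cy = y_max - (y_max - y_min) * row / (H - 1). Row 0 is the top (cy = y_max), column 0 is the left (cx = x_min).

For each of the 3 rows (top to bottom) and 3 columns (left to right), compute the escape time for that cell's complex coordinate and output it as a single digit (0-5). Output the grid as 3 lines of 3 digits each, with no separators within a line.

Answer: 553
553
222

Derivation:
(row=0, col=0): c = -0.7700 + 0.3900i → escape time 5
(row=0, col=1): c = -0.0100 + 0.3900i → escape time 5
(row=0, col=2): c = 0.7500 + 0.3900i → escape time 3
(row=1, col=0): c = -0.7700 + -0.5400i → escape time 5
(row=1, col=1): c = -0.0100 + -0.5400i → escape time 5
(row=1, col=2): c = 0.7500 + -0.5400i → escape time 3
(row=2, col=0): c = -0.7700 + -1.4700i → escape time 2
(row=2, col=1): c = -0.0100 + -1.4700i → escape time 2
(row=2, col=2): c = 0.7500 + -1.4700i → escape time 2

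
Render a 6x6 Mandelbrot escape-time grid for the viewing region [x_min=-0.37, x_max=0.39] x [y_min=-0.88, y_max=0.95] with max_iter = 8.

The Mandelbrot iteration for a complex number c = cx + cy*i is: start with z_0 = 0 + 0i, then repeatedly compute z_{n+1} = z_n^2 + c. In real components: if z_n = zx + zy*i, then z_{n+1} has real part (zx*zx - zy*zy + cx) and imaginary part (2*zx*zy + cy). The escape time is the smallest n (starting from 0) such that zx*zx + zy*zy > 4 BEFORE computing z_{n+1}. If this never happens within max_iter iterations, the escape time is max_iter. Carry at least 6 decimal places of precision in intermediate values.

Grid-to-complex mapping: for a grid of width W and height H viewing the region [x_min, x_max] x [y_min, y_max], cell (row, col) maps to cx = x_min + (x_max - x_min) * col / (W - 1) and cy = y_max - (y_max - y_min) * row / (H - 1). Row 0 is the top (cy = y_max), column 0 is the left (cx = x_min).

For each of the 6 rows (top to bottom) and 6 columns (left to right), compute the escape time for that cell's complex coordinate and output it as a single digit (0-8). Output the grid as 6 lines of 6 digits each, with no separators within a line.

Answer: 578543
888888
888888
888888
888888
588543

Derivation:
(row=0, col=0): c = -0.3700 + 0.9500i → escape time 5
(row=0, col=1): c = -0.2180 + 0.9500i → escape time 7
(row=0, col=2): c = -0.0660 + 0.9500i → escape time 8
(row=0, col=3): c = 0.0860 + 0.9500i → escape time 5
(row=0, col=4): c = 0.2380 + 0.9500i → escape time 4
(row=0, col=5): c = 0.3900 + 0.9500i → escape time 3
(row=1, col=0): c = -0.3700 + 0.5840i → escape time 8
(row=1, col=1): c = -0.2180 + 0.5840i → escape time 8
(row=1, col=2): c = -0.0660 + 0.5840i → escape time 8
(row=1, col=3): c = 0.0860 + 0.5840i → escape time 8
(row=1, col=4): c = 0.2380 + 0.5840i → escape time 8
(row=1, col=5): c = 0.3900 + 0.5840i → escape time 8
(row=2, col=0): c = -0.3700 + 0.2180i → escape time 8
(row=2, col=1): c = -0.2180 + 0.2180i → escape time 8
(row=2, col=2): c = -0.0660 + 0.2180i → escape time 8
(row=2, col=3): c = 0.0860 + 0.2180i → escape time 8
(row=2, col=4): c = 0.2380 + 0.2180i → escape time 8
(row=2, col=5): c = 0.3900 + 0.2180i → escape time 8
(row=3, col=0): c = -0.3700 + -0.1480i → escape time 8
(row=3, col=1): c = -0.2180 + -0.1480i → escape time 8
(row=3, col=2): c = -0.0660 + -0.1480i → escape time 8
(row=3, col=3): c = 0.0860 + -0.1480i → escape time 8
(row=3, col=4): c = 0.2380 + -0.1480i → escape time 8
(row=3, col=5): c = 0.3900 + -0.1480i → escape time 8
(row=4, col=0): c = -0.3700 + -0.5140i → escape time 8
(row=4, col=1): c = -0.2180 + -0.5140i → escape time 8
(row=4, col=2): c = -0.0660 + -0.5140i → escape time 8
(row=4, col=3): c = 0.0860 + -0.5140i → escape time 8
(row=4, col=4): c = 0.2380 + -0.5140i → escape time 8
(row=4, col=5): c = 0.3900 + -0.5140i → escape time 8
(row=5, col=0): c = -0.3700 + -0.8800i → escape time 5
(row=5, col=1): c = -0.2180 + -0.8800i → escape time 8
(row=5, col=2): c = -0.0660 + -0.8800i → escape time 8
(row=5, col=3): c = 0.0860 + -0.8800i → escape time 5
(row=5, col=4): c = 0.2380 + -0.8800i → escape time 4
(row=5, col=5): c = 0.3900 + -0.8800i → escape time 3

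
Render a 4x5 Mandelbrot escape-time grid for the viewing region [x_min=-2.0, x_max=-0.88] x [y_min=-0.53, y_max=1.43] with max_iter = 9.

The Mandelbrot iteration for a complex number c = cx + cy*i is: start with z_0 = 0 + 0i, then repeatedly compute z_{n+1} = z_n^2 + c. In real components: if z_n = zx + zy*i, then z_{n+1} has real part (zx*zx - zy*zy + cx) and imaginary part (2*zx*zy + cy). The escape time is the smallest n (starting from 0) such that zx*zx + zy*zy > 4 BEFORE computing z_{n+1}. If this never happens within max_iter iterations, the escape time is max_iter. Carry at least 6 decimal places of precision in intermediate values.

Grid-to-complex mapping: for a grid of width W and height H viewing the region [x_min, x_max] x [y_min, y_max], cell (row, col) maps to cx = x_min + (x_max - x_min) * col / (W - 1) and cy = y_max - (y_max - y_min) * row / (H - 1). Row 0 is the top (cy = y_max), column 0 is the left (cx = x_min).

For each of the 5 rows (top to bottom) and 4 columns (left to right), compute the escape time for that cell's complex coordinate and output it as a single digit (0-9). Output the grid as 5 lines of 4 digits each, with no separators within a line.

(row=0, col=0): c = -2.0000 + 1.4300i → escape time 1
(row=0, col=1): c = -1.6267 + 1.4300i → escape time 1
(row=0, col=2): c = -1.2533 + 1.4300i → escape time 2
(row=0, col=3): c = -0.8800 + 1.4300i → escape time 2
(row=1, col=0): c = -2.0000 + 0.9400i → escape time 1
(row=1, col=1): c = -1.6267 + 0.9400i → escape time 2
(row=1, col=2): c = -1.2533 + 0.9400i → escape time 3
(row=1, col=3): c = -0.8800 + 0.9400i → escape time 3
(row=2, col=0): c = -2.0000 + 0.4500i → escape time 1
(row=2, col=1): c = -1.6267 + 0.4500i → escape time 3
(row=2, col=2): c = -1.2533 + 0.4500i → escape time 6
(row=2, col=3): c = -0.8800 + 0.4500i → escape time 6
(row=3, col=0): c = -2.0000 + -0.0400i → escape time 1
(row=3, col=1): c = -1.6267 + -0.0400i → escape time 8
(row=3, col=2): c = -1.2533 + -0.0400i → escape time 9
(row=3, col=3): c = -0.8800 + -0.0400i → escape time 9
(row=4, col=0): c = -2.0000 + -0.5300i → escape time 1
(row=4, col=1): c = -1.6267 + -0.5300i → escape time 3
(row=4, col=2): c = -1.2533 + -0.5300i → escape time 4
(row=4, col=3): c = -0.8800 + -0.5300i → escape time 5

Answer: 1122
1233
1366
1899
1345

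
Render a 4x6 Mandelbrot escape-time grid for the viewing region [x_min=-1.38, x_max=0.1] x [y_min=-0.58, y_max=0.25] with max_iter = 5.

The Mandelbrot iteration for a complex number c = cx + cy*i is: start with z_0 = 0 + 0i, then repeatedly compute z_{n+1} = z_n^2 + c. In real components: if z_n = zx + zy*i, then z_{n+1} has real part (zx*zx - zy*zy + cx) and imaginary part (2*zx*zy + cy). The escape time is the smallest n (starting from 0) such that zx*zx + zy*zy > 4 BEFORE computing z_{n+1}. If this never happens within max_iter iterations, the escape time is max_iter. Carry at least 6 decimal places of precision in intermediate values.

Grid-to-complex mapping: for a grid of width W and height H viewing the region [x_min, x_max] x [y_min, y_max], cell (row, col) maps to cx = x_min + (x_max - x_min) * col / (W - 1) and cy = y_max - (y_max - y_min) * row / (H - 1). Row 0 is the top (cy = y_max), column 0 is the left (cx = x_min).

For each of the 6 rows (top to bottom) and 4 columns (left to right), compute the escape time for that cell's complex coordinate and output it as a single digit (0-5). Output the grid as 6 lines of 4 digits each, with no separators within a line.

Answer: 5555
5555
5555
5555
5555
3555

Derivation:
(row=0, col=0): c = -1.3800 + 0.2500i → escape time 5
(row=0, col=1): c = -0.8867 + 0.2500i → escape time 5
(row=0, col=2): c = -0.3933 + 0.2500i → escape time 5
(row=0, col=3): c = 0.1000 + 0.2500i → escape time 5
(row=1, col=0): c = -1.3800 + 0.0840i → escape time 5
(row=1, col=1): c = -0.8867 + 0.0840i → escape time 5
(row=1, col=2): c = -0.3933 + 0.0840i → escape time 5
(row=1, col=3): c = 0.1000 + 0.0840i → escape time 5
(row=2, col=0): c = -1.3800 + -0.0820i → escape time 5
(row=2, col=1): c = -0.8867 + -0.0820i → escape time 5
(row=2, col=2): c = -0.3933 + -0.0820i → escape time 5
(row=2, col=3): c = 0.1000 + -0.0820i → escape time 5
(row=3, col=0): c = -1.3800 + -0.2480i → escape time 5
(row=3, col=1): c = -0.8867 + -0.2480i → escape time 5
(row=3, col=2): c = -0.3933 + -0.2480i → escape time 5
(row=3, col=3): c = 0.1000 + -0.2480i → escape time 5
(row=4, col=0): c = -1.3800 + -0.4140i → escape time 5
(row=4, col=1): c = -0.8867 + -0.4140i → escape time 5
(row=4, col=2): c = -0.3933 + -0.4140i → escape time 5
(row=4, col=3): c = 0.1000 + -0.4140i → escape time 5
(row=5, col=0): c = -1.3800 + -0.5800i → escape time 3
(row=5, col=1): c = -0.8867 + -0.5800i → escape time 5
(row=5, col=2): c = -0.3933 + -0.5800i → escape time 5
(row=5, col=3): c = 0.1000 + -0.5800i → escape time 5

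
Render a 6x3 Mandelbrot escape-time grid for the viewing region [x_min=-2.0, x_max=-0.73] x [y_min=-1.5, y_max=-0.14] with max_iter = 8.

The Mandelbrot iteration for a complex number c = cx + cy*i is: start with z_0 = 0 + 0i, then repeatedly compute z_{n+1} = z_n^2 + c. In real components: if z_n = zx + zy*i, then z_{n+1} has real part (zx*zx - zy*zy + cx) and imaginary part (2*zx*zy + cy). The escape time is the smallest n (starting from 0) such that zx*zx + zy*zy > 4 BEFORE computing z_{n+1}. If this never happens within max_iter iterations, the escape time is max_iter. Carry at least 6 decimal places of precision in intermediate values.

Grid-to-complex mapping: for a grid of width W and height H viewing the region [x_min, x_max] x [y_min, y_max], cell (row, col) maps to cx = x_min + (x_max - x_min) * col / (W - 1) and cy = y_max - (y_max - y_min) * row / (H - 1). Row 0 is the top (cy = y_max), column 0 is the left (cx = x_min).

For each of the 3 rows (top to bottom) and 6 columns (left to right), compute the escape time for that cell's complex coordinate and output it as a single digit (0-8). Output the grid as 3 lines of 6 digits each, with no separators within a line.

Answer: 146888
123334
111222

Derivation:
(row=0, col=0): c = -2.0000 + -0.1400i → escape time 1
(row=0, col=1): c = -1.7460 + -0.1400i → escape time 4
(row=0, col=2): c = -1.4920 + -0.1400i → escape time 6
(row=0, col=3): c = -1.2380 + -0.1400i → escape time 8
(row=0, col=4): c = -0.9840 + -0.1400i → escape time 8
(row=0, col=5): c = -0.7300 + -0.1400i → escape time 8
(row=1, col=0): c = -2.0000 + -0.8200i → escape time 1
(row=1, col=1): c = -1.7460 + -0.8200i → escape time 2
(row=1, col=2): c = -1.4920 + -0.8200i → escape time 3
(row=1, col=3): c = -1.2380 + -0.8200i → escape time 3
(row=1, col=4): c = -0.9840 + -0.8200i → escape time 3
(row=1, col=5): c = -0.7300 + -0.8200i → escape time 4
(row=2, col=0): c = -2.0000 + -1.5000i → escape time 1
(row=2, col=1): c = -1.7460 + -1.5000i → escape time 1
(row=2, col=2): c = -1.4920 + -1.5000i → escape time 1
(row=2, col=3): c = -1.2380 + -1.5000i → escape time 2
(row=2, col=4): c = -0.9840 + -1.5000i → escape time 2
(row=2, col=5): c = -0.7300 + -1.5000i → escape time 2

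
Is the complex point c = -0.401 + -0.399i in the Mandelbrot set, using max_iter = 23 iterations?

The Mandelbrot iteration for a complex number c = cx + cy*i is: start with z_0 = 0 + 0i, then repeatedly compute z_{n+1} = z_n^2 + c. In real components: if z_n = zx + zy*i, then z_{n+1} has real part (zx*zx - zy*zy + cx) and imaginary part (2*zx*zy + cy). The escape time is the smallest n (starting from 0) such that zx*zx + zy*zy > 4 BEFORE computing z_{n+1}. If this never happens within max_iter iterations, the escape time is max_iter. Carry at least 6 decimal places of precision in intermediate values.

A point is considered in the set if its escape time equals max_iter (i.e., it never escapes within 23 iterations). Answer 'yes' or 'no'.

Answer: yes

Derivation:
z_0 = 0 + 0i, c = -0.4010 + -0.3990i
Iter 1: z = -0.4010 + -0.3990i, |z|^2 = 0.3200
Iter 2: z = -0.3994 + -0.0790i, |z|^2 = 0.1658
Iter 3: z = -0.2477 + -0.3359i, |z|^2 = 0.1742
Iter 4: z = -0.4525 + -0.2326i, |z|^2 = 0.2588
Iter 5: z = -0.2504 + -0.1885i, |z|^2 = 0.0982
Iter 6: z = -0.3739 + -0.3046i, |z|^2 = 0.2325
Iter 7: z = -0.3540 + -0.1713i, |z|^2 = 0.1546
Iter 8: z = -0.3050 + -0.2777i, |z|^2 = 0.1702
Iter 9: z = -0.3851 + -0.2296i, |z|^2 = 0.2010
Iter 10: z = -0.3054 + -0.2222i, |z|^2 = 0.1426
Iter 11: z = -0.3571 + -0.2633i, |z|^2 = 0.1968
Iter 12: z = -0.3428 + -0.2110i, |z|^2 = 0.1620
Iter 13: z = -0.3280 + -0.2544i, |z|^2 = 0.1723
Iter 14: z = -0.3581 + -0.2321i, |z|^2 = 0.1821
Iter 15: z = -0.3266 + -0.2327i, |z|^2 = 0.1609
Iter 16: z = -0.3485 + -0.2470i, |z|^2 = 0.1824
Iter 17: z = -0.3406 + -0.2269i, |z|^2 = 0.1675
Iter 18: z = -0.3365 + -0.2445i, |z|^2 = 0.1730
Iter 19: z = -0.3475 + -0.2345i, |z|^2 = 0.1758
Iter 20: z = -0.3352 + -0.2360i, |z|^2 = 0.1681
Iter 21: z = -0.3443 + -0.2408i, |z|^2 = 0.1765
Iter 22: z = -0.3404 + -0.2332i, |z|^2 = 0.1702
Did not escape in 23 iterations → in set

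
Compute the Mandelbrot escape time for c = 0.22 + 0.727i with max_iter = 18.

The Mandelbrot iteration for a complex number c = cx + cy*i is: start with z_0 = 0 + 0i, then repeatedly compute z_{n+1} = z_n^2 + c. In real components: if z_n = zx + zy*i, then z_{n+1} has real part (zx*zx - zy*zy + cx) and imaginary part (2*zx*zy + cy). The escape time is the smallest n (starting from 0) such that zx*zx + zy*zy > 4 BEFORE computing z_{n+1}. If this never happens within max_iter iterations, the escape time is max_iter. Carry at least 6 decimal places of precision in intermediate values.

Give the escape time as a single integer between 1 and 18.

Answer: 6

Derivation:
z_0 = 0 + 0i, c = 0.2200 + 0.7270i
Iter 1: z = 0.2200 + 0.7270i, |z|^2 = 0.5769
Iter 2: z = -0.2601 + 1.0469i, |z|^2 = 1.1636
Iter 3: z = -0.8083 + 0.1824i, |z|^2 = 0.6866
Iter 4: z = 0.8401 + 0.4322i, |z|^2 = 0.8925
Iter 5: z = 0.7389 + 1.4532i, |z|^2 = 2.6578
Iter 6: z = -1.3457 + 2.8746i, |z|^2 = 10.0744
Escaped at iteration 6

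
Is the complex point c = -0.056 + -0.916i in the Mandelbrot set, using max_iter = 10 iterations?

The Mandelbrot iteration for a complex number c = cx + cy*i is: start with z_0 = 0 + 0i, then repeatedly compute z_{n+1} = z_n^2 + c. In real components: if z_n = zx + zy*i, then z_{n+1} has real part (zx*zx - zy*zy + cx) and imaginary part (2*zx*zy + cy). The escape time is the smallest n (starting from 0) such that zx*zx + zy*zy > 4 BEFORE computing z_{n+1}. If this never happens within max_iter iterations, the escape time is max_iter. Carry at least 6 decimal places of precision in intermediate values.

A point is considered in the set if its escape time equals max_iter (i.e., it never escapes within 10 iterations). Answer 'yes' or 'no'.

Answer: yes

Derivation:
z_0 = 0 + 0i, c = -0.0560 + -0.9160i
Iter 1: z = -0.0560 + -0.9160i, |z|^2 = 0.8422
Iter 2: z = -0.8919 + -0.8134i, |z|^2 = 1.4572
Iter 3: z = 0.0779 + 0.5350i, |z|^2 = 0.2923
Iter 4: z = -0.3361 + -0.8327i, |z|^2 = 0.8063
Iter 5: z = -0.6363 + -0.3562i, |z|^2 = 0.5318
Iter 6: z = 0.2220 + -0.4627i, |z|^2 = 0.2634
Iter 7: z = -0.2208 + -1.1215i, |z|^2 = 1.3064
Iter 8: z = -1.2649 + -0.4208i, |z|^2 = 1.7771
Iter 9: z = 1.3669 + 0.1487i, |z|^2 = 1.8906
Did not escape in 10 iterations → in set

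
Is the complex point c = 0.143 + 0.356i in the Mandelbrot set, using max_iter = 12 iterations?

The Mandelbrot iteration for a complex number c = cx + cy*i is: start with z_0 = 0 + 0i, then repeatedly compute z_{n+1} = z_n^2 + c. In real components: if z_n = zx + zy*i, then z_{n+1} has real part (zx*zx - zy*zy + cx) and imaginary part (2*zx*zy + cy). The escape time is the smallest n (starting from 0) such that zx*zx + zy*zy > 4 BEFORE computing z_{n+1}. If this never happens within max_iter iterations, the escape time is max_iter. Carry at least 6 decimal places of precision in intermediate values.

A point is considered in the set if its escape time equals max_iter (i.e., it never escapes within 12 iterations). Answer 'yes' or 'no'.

Answer: yes

Derivation:
z_0 = 0 + 0i, c = 0.1430 + 0.3560i
Iter 1: z = 0.1430 + 0.3560i, |z|^2 = 0.1472
Iter 2: z = 0.0367 + 0.4578i, |z|^2 = 0.2109
Iter 3: z = -0.0652 + 0.3896i, |z|^2 = 0.1561
Iter 4: z = -0.0045 + 0.3052i, |z|^2 = 0.0931
Iter 5: z = 0.0499 + 0.3532i, |z|^2 = 0.1273
Iter 6: z = 0.0207 + 0.3913i, |z|^2 = 0.1535
Iter 7: z = -0.0096 + 0.3722i, |z|^2 = 0.1386
Iter 8: z = 0.0045 + 0.3488i, |z|^2 = 0.1217
Iter 9: z = 0.0213 + 0.3592i, |z|^2 = 0.1295
Iter 10: z = 0.0144 + 0.3713i, |z|^2 = 0.1381
Iter 11: z = 0.0053 + 0.3667i, |z|^2 = 0.1345
Did not escape in 12 iterations → in set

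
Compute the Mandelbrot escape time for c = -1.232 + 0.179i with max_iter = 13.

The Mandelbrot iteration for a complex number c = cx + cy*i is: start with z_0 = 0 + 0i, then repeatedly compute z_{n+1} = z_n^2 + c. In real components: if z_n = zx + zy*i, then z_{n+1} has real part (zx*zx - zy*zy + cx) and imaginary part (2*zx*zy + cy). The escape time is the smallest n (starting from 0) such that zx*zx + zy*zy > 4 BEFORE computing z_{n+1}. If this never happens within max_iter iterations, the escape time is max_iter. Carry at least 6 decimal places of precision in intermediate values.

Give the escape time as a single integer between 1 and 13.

z_0 = 0 + 0i, c = -1.2320 + 0.1790i
Iter 1: z = -1.2320 + 0.1790i, |z|^2 = 1.5499
Iter 2: z = 0.2538 + -0.2621i, |z|^2 = 0.1331
Iter 3: z = -1.2363 + 0.0460i, |z|^2 = 1.5305
Iter 4: z = 0.2942 + 0.0653i, |z|^2 = 0.0908
Iter 5: z = -1.1497 + 0.2174i, |z|^2 = 1.3690
Iter 6: z = 0.0425 + -0.3209i, |z|^2 = 0.1048
Iter 7: z = -1.3332 + 0.1517i, |z|^2 = 1.8004
Iter 8: z = 0.5224 + -0.2255i, |z|^2 = 0.3238
Iter 9: z = -1.0100 + -0.0566i, |z|^2 = 1.0233
Iter 10: z = -0.2151 + 0.2934i, |z|^2 = 0.1324
Iter 11: z = -1.2718 + 0.0528i, |z|^2 = 1.6203
Iter 12: z = 0.3827 + 0.0448i, |z|^2 = 0.1485

Answer: 13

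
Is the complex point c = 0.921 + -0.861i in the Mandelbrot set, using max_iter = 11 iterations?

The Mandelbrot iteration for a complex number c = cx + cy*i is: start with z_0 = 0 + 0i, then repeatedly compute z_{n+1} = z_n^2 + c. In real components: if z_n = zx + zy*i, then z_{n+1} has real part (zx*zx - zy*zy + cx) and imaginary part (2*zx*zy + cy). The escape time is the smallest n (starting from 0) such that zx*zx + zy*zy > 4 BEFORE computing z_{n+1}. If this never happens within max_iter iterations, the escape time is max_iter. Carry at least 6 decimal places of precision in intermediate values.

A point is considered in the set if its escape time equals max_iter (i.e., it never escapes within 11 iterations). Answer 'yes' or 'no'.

Answer: no

Derivation:
z_0 = 0 + 0i, c = 0.9210 + -0.8610i
Iter 1: z = 0.9210 + -0.8610i, |z|^2 = 1.5896
Iter 2: z = 1.0279 + -2.4470i, |z|^2 = 7.0442
Escaped at iteration 2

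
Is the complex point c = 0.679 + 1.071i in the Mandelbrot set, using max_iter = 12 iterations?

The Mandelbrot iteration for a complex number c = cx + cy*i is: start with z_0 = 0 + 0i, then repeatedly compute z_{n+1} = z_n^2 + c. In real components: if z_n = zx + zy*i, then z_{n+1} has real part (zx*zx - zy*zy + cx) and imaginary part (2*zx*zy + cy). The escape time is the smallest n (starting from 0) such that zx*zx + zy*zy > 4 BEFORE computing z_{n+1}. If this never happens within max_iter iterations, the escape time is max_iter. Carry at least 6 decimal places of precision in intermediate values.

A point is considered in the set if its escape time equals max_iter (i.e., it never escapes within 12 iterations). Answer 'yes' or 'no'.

z_0 = 0 + 0i, c = 0.6790 + 1.0710i
Iter 1: z = 0.6790 + 1.0710i, |z|^2 = 1.6081
Iter 2: z = -0.0070 + 2.5254i, |z|^2 = 6.3778
Escaped at iteration 2

Answer: no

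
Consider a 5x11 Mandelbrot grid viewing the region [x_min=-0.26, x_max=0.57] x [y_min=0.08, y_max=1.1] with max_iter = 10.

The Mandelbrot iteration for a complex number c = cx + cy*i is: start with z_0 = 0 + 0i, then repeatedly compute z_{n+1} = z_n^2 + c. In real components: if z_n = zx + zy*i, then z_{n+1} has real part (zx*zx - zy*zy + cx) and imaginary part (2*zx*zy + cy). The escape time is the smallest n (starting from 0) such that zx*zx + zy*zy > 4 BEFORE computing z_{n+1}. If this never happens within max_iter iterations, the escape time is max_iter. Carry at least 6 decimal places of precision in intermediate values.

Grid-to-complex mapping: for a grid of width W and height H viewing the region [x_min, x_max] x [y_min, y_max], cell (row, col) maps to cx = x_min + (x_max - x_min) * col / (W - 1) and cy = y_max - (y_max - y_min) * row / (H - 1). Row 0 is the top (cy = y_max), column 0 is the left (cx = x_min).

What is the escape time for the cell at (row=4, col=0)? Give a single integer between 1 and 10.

z_0 = 0 + 0i, c = -0.2600 + 0.6920i
Iter 1: z = -0.2600 + 0.6920i, |z|^2 = 0.5465
Iter 2: z = -0.6713 + 0.3322i, |z|^2 = 0.5609
Iter 3: z = 0.0803 + 0.2461i, |z|^2 = 0.0670
Iter 4: z = -0.3141 + 0.7315i, |z|^2 = 0.6338
Iter 5: z = -0.6964 + 0.2325i, |z|^2 = 0.5391
Iter 6: z = 0.1710 + 0.3682i, |z|^2 = 0.1648
Iter 7: z = -0.3663 + 0.8179i, |z|^2 = 0.8032
Iter 8: z = -0.7948 + 0.0927i, |z|^2 = 0.6403
Iter 9: z = 0.3631 + 0.5446i, |z|^2 = 0.4284

Answer: 10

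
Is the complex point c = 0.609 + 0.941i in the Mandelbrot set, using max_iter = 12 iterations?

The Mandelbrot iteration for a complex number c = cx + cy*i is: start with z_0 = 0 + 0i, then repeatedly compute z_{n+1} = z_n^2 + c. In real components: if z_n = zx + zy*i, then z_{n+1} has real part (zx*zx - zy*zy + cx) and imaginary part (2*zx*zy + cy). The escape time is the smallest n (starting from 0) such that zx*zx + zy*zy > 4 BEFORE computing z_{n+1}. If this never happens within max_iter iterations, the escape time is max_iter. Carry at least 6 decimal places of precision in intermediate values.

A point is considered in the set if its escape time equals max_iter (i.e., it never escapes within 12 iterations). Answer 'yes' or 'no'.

Answer: no

Derivation:
z_0 = 0 + 0i, c = 0.6090 + 0.9410i
Iter 1: z = 0.6090 + 0.9410i, |z|^2 = 1.2564
Iter 2: z = 0.0944 + 2.0871i, |z|^2 = 4.3651
Escaped at iteration 2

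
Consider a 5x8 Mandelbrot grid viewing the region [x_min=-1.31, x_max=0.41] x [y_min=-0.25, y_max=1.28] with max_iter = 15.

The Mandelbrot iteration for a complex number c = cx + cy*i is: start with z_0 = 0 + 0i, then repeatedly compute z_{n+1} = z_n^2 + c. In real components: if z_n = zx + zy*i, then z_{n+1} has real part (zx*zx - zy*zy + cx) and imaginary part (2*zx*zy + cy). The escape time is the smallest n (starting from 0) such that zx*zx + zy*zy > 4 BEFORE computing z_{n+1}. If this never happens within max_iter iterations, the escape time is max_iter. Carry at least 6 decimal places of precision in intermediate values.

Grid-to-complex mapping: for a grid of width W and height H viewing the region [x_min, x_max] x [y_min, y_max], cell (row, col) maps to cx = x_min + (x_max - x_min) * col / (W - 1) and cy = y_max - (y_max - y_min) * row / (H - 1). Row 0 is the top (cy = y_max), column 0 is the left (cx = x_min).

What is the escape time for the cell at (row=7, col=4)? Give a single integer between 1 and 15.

Answer: 12

Derivation:
z_0 = 0 + 0i, c = 0.4100 + -0.2500i
Iter 1: z = 0.4100 + -0.2500i, |z|^2 = 0.2306
Iter 2: z = 0.5156 + -0.4550i, |z|^2 = 0.4729
Iter 3: z = 0.4688 + -0.7192i, |z|^2 = 0.7370
Iter 4: z = 0.1125 + -0.9243i, |z|^2 = 0.8671
Iter 5: z = -0.4317 + -0.4581i, |z|^2 = 0.3962
Iter 6: z = 0.3866 + 0.1455i, |z|^2 = 0.1706
Iter 7: z = 0.5383 + -0.1375i, |z|^2 = 0.3086
Iter 8: z = 0.6808 + -0.3980i, |z|^2 = 0.6219
Iter 9: z = 0.7151 + -0.7919i, |z|^2 = 1.1386
Iter 10: z = 0.2942 + -1.3827i, |z|^2 = 1.9983
Iter 11: z = -1.4152 + -1.0637i, |z|^2 = 3.1341
Iter 12: z = 1.2814 + 2.7606i, |z|^2 = 9.2627
Escaped at iteration 12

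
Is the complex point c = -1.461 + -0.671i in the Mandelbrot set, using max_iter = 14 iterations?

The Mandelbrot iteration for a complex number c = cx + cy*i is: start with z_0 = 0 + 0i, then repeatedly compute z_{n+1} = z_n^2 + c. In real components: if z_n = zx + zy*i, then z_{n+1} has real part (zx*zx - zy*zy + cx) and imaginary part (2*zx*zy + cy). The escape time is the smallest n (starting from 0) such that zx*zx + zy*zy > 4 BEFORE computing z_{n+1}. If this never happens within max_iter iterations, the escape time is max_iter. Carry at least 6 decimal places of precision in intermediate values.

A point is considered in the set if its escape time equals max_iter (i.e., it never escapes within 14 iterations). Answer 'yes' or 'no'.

z_0 = 0 + 0i, c = -1.4610 + -0.6710i
Iter 1: z = -1.4610 + -0.6710i, |z|^2 = 2.5848
Iter 2: z = 0.2233 + 1.2897i, |z|^2 = 1.7131
Iter 3: z = -3.0744 + -0.0951i, |z|^2 = 9.4608
Escaped at iteration 3

Answer: no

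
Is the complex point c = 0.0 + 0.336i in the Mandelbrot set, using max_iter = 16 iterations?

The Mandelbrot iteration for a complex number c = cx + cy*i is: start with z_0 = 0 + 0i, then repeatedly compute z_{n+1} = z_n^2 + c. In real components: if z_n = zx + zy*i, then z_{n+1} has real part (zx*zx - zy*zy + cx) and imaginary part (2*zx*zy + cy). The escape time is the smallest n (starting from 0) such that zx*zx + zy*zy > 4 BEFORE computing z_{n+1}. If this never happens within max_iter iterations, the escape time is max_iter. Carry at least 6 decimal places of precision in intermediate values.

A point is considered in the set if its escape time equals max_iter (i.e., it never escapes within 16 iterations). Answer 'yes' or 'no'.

z_0 = 0 + 0i, c = 0.0000 + 0.3360i
Iter 1: z = 0.0000 + 0.3360i, |z|^2 = 0.1129
Iter 2: z = -0.1129 + 0.3360i, |z|^2 = 0.1256
Iter 3: z = -0.1002 + 0.2601i, |z|^2 = 0.0777
Iter 4: z = -0.0576 + 0.2839i, |z|^2 = 0.0839
Iter 5: z = -0.0773 + 0.3033i, |z|^2 = 0.0979
Iter 6: z = -0.0860 + 0.2891i, |z|^2 = 0.0910
Iter 7: z = -0.0762 + 0.2863i, |z|^2 = 0.0878
Iter 8: z = -0.0761 + 0.2924i, |z|^2 = 0.0913
Iter 9: z = -0.0797 + 0.2915i, |z|^2 = 0.0913
Iter 10: z = -0.0786 + 0.2895i, |z|^2 = 0.0900
Iter 11: z = -0.0777 + 0.2905i, |z|^2 = 0.0904
Iter 12: z = -0.0783 + 0.2909i, |z|^2 = 0.0908
Iter 13: z = -0.0785 + 0.2904i, |z|^2 = 0.0905
Iter 14: z = -0.0782 + 0.2904i, |z|^2 = 0.0905
Iter 15: z = -0.0782 + 0.2906i, |z|^2 = 0.0906
Did not escape in 16 iterations → in set

Answer: yes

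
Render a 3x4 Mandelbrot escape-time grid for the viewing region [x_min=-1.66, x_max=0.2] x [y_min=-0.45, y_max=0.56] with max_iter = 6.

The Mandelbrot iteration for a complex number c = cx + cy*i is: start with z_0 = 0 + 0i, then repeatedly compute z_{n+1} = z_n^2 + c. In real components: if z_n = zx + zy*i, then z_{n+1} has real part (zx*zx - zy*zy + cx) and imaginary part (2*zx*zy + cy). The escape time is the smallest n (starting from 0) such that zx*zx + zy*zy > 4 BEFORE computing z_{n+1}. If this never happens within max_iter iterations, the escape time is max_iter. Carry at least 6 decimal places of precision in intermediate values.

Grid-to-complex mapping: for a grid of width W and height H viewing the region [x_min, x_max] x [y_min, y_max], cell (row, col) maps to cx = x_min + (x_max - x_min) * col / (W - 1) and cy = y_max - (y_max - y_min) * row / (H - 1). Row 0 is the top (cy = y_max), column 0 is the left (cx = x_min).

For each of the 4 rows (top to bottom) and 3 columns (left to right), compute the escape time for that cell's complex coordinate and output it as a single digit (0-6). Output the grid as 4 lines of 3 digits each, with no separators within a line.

(row=0, col=0): c = -1.6600 + 0.5600i → escape time 3
(row=0, col=1): c = -0.7300 + 0.5600i → escape time 6
(row=0, col=2): c = 0.2000 + 0.5600i → escape time 6
(row=1, col=0): c = -1.6600 + 0.2233i → escape time 4
(row=1, col=1): c = -0.7300 + 0.2233i → escape time 6
(row=1, col=2): c = 0.2000 + 0.2233i → escape time 6
(row=2, col=0): c = -1.6600 + -0.1133i → escape time 6
(row=2, col=1): c = -0.7300 + -0.1133i → escape time 6
(row=2, col=2): c = 0.2000 + -0.1133i → escape time 6
(row=3, col=0): c = -1.6600 + -0.4500i → escape time 3
(row=3, col=1): c = -0.7300 + -0.4500i → escape time 6
(row=3, col=2): c = 0.2000 + -0.4500i → escape time 6

Answer: 366
466
666
366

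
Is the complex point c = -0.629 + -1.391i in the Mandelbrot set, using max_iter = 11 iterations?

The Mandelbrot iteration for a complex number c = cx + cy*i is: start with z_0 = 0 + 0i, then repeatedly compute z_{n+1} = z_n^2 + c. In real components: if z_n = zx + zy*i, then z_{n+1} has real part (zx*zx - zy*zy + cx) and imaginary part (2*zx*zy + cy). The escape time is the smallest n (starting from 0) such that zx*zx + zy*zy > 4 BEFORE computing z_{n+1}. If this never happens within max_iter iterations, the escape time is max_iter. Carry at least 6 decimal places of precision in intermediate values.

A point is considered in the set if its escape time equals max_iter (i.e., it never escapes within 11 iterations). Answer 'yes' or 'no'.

Answer: no

Derivation:
z_0 = 0 + 0i, c = -0.6290 + -1.3910i
Iter 1: z = -0.6290 + -1.3910i, |z|^2 = 2.3305
Iter 2: z = -2.1682 + 0.3589i, |z|^2 = 4.8301
Escaped at iteration 2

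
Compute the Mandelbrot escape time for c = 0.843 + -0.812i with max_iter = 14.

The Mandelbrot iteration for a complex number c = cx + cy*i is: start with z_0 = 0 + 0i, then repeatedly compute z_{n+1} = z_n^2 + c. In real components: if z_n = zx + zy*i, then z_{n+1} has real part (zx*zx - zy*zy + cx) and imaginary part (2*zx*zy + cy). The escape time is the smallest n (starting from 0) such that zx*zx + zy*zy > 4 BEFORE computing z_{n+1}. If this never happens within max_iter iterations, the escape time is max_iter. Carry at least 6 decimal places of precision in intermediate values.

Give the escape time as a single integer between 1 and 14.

Answer: 2

Derivation:
z_0 = 0 + 0i, c = 0.8430 + -0.8120i
Iter 1: z = 0.8430 + -0.8120i, |z|^2 = 1.3700
Iter 2: z = 0.8943 + -2.1810i, |z|^2 = 5.5567
Escaped at iteration 2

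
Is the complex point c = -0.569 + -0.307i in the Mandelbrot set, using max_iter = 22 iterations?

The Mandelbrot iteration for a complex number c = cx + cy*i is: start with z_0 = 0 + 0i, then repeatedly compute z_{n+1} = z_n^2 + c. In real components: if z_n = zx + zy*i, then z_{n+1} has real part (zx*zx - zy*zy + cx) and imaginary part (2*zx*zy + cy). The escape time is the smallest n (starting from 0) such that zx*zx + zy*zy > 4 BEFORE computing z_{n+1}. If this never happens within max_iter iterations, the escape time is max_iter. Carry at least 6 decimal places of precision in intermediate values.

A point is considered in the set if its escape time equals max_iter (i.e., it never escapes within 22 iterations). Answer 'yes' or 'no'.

z_0 = 0 + 0i, c = -0.5690 + -0.3070i
Iter 1: z = -0.5690 + -0.3070i, |z|^2 = 0.4180
Iter 2: z = -0.3395 + 0.0424i, |z|^2 = 0.1170
Iter 3: z = -0.4555 + -0.3358i, |z|^2 = 0.3203
Iter 4: z = -0.4742 + -0.0011i, |z|^2 = 0.2249
Iter 5: z = -0.3441 + -0.3060i, |z|^2 = 0.2120
Iter 6: z = -0.5442 + -0.0964i, |z|^2 = 0.3055
Iter 7: z = -0.2821 + -0.2021i, |z|^2 = 0.1204
Iter 8: z = -0.5302 + -0.1930i, |z|^2 = 0.3184
Iter 9: z = -0.3251 + -0.1024i, |z|^2 = 0.1162
Iter 10: z = -0.4738 + -0.2404i, |z|^2 = 0.2823
Iter 11: z = -0.4023 + -0.0792i, |z|^2 = 0.1682
Iter 12: z = -0.4134 + -0.2433i, |z|^2 = 0.2301
Iter 13: z = -0.4573 + -0.1058i, |z|^2 = 0.2203
Iter 14: z = -0.3711 + -0.2102i, |z|^2 = 0.1819
Iter 15: z = -0.4755 + -0.1510i, |z|^2 = 0.2489
Iter 16: z = -0.3657 + -0.1634i, |z|^2 = 0.1604
Iter 17: z = -0.4619 + -0.1875i, |z|^2 = 0.2485
Iter 18: z = -0.3908 + -0.1338i, |z|^2 = 0.1706
Iter 19: z = -0.4342 + -0.2024i, |z|^2 = 0.2295
Iter 20: z = -0.4214 + -0.1312i, |z|^2 = 0.1948
Iter 21: z = -0.4086 + -0.1964i, |z|^2 = 0.2055
Did not escape in 22 iterations → in set

Answer: yes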